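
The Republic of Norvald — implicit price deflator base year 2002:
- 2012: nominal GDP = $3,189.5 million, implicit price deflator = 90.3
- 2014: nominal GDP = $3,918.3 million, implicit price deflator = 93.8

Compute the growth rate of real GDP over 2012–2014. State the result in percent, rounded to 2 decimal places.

18.27%

Real GDP 2012 = 3189.5 / 0.903 = 3532.12.
Real GDP 2014 = 3918.3 / 0.938 = 4177.29.
Real growth = 4177.29 / 3532.12 − 1 = 0.1827.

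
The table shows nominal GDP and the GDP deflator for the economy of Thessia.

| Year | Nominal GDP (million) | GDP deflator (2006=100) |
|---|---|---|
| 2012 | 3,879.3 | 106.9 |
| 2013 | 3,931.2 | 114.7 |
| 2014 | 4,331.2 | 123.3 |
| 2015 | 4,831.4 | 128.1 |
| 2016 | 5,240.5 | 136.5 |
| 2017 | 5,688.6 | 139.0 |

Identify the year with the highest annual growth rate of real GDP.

2013: real = 3931.2/1.147 = 3427.38; growth vs 2012 (3628.91) = -5.55%.
2014: real = 4331.2/1.233 = 3512.73; growth vs 2013 (3427.38) = 2.49%.
2015: real = 4831.4/1.281 = 3771.58; growth vs 2014 (3512.73) = 7.37%.
2016: real = 5240.5/1.365 = 3839.19; growth vs 2015 (3771.58) = 1.79%.
2017: real = 5688.6/1.390 = 4092.52; growth vs 2016 (3839.19) = 6.60%.

2015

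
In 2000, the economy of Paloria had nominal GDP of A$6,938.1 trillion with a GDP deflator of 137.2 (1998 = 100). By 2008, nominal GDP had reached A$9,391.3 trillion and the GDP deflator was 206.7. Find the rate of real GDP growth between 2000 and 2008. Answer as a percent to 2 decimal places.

-10.15%

Deflate each year: 2000 → 6938.1/1.372 = 5056.92; 2008 → 9391.3/2.067 = 4543.44.
So real GDP changed by 4543.44/5056.92 − 1 = -0.1015, i.e. -10.15%.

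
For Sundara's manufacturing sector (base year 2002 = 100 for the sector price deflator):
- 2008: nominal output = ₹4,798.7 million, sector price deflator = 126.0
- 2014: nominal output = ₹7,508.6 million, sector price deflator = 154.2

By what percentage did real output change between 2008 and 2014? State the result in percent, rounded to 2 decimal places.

27.86%

Real output 2008 = 4798.7 / 1.260 = 3808.49.
Real output 2014 = 7508.6 / 1.542 = 4869.39.
Real growth = 4869.39 / 3808.49 − 1 = 0.2786.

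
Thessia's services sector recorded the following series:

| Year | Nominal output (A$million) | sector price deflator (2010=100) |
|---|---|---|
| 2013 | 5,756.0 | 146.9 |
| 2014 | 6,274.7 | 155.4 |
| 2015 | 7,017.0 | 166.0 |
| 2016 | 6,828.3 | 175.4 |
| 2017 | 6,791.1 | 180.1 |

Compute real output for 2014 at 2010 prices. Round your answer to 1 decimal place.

Real output 2014 = 6274.7 / 1.554 = 4037.77.

A$4,037.8 million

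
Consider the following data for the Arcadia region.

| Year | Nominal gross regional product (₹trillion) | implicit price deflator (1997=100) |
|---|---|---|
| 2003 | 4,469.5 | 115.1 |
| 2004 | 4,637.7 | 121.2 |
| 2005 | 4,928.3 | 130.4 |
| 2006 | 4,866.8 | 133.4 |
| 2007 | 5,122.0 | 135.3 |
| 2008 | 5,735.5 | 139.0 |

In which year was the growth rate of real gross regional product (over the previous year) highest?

2004: real = 4637.7/1.212 = 3826.49; growth vs 2003 (3883.15) = -1.46%.
2005: real = 4928.3/1.304 = 3779.37; growth vs 2004 (3826.49) = -1.23%.
2006: real = 4866.8/1.334 = 3648.28; growth vs 2005 (3779.37) = -3.47%.
2007: real = 5122.0/1.353 = 3785.66; growth vs 2006 (3648.28) = 3.77%.
2008: real = 5735.5/1.390 = 4126.26; growth vs 2007 (3785.66) = 9.00%.

2008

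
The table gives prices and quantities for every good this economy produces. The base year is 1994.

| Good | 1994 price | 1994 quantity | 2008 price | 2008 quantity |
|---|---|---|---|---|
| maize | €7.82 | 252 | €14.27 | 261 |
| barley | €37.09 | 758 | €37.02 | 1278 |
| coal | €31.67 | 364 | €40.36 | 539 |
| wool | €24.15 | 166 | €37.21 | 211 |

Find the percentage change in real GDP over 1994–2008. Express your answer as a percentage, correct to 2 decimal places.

56.96%

Real GDP 1994 = Nominal GDP 1994 = 7.82·252 + 37.09·758 + 31.67·364 + 24.15·166 = 45621.64.
Real GDP 2008 (at 1994 prices) = 7.82·261 + 37.09·1278 + 31.67·539 + 24.15·211 = 71607.82.
Real growth = 71607.82/45621.64 − 1 = 0.5696.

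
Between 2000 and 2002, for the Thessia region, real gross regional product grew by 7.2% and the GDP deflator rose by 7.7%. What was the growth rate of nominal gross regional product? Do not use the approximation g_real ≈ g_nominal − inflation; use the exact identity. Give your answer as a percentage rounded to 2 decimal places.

(1 + g_nom) = (1 + g_real)(1 + π) = 1.0720 × 1.0770 = 1.15454.

15.45%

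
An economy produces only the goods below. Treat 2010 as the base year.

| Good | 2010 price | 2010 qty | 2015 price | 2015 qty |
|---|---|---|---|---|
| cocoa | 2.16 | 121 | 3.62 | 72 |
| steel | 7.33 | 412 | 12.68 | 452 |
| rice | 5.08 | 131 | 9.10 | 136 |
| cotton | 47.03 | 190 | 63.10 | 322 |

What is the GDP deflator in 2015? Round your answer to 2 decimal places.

Nominal GDP 2015 = 3.62·72 + 12.68·452 + 9.10·136 + 63.10·322 = 27547.80.
Real GDP 2015 (at 2010 prices) = 2.16·72 + 7.33·452 + 5.08·136 + 47.03·322 = 19303.22.
Deflator = Nominal/Real × 100 = 27547.80/19303.22 × 100 = 142.711.

142.71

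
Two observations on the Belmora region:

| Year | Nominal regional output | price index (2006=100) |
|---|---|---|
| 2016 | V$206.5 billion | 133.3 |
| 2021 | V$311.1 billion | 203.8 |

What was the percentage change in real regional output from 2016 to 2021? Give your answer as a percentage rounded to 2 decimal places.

Real regional output 2016 = 206.5 / 1.333 = 154.91.
Real regional output 2021 = 311.1 / 2.038 = 152.65.
Real growth = 152.65 / 154.91 − 1 = -0.0146.

-1.46%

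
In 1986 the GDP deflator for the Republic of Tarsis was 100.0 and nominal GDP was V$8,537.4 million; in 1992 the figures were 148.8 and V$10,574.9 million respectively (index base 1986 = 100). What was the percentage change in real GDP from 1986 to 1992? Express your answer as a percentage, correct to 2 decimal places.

-16.76%

Deflate each year: 1986 → 8537.4/1.000 = 8537.40; 1992 → 10574.9/1.488 = 7106.79.
So real GDP changed by 7106.79/8537.40 − 1 = -0.1676, i.e. -16.76%.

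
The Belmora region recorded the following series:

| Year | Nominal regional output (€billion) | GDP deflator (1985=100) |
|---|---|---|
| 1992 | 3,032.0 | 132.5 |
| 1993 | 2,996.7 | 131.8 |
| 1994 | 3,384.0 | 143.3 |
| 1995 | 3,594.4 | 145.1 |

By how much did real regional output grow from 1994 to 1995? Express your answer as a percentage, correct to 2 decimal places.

Real regional output 1994 = 3384.0/1.433 = 2361.48.
Real regional output 1995 = 3594.4/1.451 = 2477.19.
Change = 2477.19/2361.48 − 1 = 0.0490.

4.90%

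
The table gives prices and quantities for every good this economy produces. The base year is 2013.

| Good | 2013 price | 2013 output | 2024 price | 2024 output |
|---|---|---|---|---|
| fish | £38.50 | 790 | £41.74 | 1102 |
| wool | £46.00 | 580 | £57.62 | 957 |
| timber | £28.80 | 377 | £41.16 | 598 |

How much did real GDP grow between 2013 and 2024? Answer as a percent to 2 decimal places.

52.56%

Real GDP 2013 = Nominal GDP 2013 = 38.50·790 + 46.00·580 + 28.80·377 = 67952.60.
Real GDP 2024 (at 2013 prices) = 38.50·1102 + 46.00·957 + 28.80·598 = 103671.40.
Real growth = 103671.40/67952.60 − 1 = 0.5256.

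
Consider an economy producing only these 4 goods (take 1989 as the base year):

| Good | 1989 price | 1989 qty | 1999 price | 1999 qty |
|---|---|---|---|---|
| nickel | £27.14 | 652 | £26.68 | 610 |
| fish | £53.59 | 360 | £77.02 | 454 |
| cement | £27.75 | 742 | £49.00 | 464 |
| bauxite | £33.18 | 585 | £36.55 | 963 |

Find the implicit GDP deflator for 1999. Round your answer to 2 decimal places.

Nominal GDP 1999 = 26.68·610 + 77.02·454 + 49.00·464 + 36.55·963 = 109175.53.
Real GDP 1999 (at 1989 prices) = 27.14·610 + 53.59·454 + 27.75·464 + 33.18·963 = 85713.60.
Deflator = Nominal/Real × 100 = 109175.53/85713.60 × 100 = 127.372.

127.37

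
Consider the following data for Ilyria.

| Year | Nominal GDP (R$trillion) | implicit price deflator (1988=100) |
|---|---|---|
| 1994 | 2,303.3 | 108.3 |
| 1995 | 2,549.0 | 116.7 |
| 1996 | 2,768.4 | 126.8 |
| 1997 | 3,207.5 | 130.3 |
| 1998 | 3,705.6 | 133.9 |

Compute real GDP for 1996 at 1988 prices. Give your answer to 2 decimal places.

R$2,183.28 trillion

Real GDP 1996 = 2768.4 / 1.268 = 2183.28.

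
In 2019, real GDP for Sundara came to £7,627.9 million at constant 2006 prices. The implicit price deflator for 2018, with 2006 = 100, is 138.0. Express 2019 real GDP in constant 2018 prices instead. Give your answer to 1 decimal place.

Real GDP in 2018 prices = Real GDP in 2006 prices × (P_2018/P_2006) = 7627.9 × 1.380 = 10526.50.

£10,526.5 million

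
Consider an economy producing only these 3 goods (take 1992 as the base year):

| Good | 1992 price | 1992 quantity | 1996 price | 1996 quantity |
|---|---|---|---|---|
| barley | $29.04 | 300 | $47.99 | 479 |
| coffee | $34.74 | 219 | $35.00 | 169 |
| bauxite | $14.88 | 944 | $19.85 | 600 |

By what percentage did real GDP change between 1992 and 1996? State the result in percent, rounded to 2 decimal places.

Real GDP 1992 = Nominal GDP 1992 = 29.04·300 + 34.74·219 + 14.88·944 = 30366.78.
Real GDP 1996 (at 1992 prices) = 29.04·479 + 34.74·169 + 14.88·600 = 28709.22.
Real growth = 28709.22/30366.78 − 1 = -0.0546.

-5.46%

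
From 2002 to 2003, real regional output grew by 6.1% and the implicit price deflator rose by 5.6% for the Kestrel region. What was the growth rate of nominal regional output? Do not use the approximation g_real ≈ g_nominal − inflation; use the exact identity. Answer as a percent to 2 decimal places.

(1 + g_nom) = (1 + g_real)(1 + π) = 1.0610 × 1.0560 = 1.12042.

12.04%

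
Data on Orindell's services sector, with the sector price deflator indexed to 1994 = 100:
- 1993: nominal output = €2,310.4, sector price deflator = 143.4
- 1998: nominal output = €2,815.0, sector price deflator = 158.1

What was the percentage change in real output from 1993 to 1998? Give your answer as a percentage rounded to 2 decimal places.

10.51%

Deflate each year: 1993 → 2310.4/1.434 = 1611.16; 1998 → 2815.0/1.581 = 1780.52.
So real output changed by 1780.52/1611.16 − 1 = 0.1051, i.e. 10.51%.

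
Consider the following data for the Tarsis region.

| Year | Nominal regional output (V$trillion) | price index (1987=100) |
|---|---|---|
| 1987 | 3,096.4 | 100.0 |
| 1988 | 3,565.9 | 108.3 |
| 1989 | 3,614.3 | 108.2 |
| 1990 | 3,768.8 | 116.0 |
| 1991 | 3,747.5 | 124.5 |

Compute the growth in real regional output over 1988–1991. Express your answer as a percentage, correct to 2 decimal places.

Real regional output 1988 = 3565.9/1.083 = 3292.61.
Real regional output 1991 = 3747.5/1.245 = 3010.04.
Change = 3010.04/3292.61 − 1 = -0.0858.

-8.58%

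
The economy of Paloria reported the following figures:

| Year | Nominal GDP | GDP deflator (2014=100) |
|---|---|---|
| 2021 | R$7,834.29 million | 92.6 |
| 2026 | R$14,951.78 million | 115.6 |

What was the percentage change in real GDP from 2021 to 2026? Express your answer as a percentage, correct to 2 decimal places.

52.88%

Real GDP 2021 = 7834.29 / 0.926 = 8460.36.
Real GDP 2026 = 14951.78 / 1.156 = 12934.07.
Real growth = 12934.07 / 8460.36 − 1 = 0.5288.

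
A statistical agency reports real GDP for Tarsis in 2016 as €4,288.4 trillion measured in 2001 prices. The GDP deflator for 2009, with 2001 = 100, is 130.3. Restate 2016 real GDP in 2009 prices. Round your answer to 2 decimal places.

Real GDP in 2009 prices = Real GDP in 2001 prices × (P_2009/P_2001) = 4288.4 × 1.303 = 5587.79.

€5,587.79 trillion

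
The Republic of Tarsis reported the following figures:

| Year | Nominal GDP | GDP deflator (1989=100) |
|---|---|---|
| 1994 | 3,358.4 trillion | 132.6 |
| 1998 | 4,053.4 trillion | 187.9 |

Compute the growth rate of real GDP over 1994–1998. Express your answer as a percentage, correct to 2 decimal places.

Real GDP 1994 = 3358.4 / 1.326 = 2532.73.
Real GDP 1998 = 4053.4 / 1.879 = 2157.21.
Real growth = 2157.21 / 2532.73 − 1 = -0.1483.

-14.83%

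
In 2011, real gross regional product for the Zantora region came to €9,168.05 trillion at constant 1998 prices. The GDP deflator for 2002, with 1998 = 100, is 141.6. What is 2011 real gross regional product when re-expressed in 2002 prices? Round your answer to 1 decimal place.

€12,982.0 trillion

Real gross regional product in 2002 prices = Real gross regional product in 1998 prices × (P_2002/P_1998) = 9168.05 × 1.416 = 12981.96.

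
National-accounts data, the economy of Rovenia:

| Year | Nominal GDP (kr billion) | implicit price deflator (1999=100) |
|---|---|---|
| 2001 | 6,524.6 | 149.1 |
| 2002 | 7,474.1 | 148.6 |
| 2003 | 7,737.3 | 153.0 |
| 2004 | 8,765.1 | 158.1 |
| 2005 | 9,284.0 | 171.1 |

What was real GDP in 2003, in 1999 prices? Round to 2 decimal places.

Real GDP 2003 = 7737.3 / 1.530 = 5057.06.

kr 5,057.06 billion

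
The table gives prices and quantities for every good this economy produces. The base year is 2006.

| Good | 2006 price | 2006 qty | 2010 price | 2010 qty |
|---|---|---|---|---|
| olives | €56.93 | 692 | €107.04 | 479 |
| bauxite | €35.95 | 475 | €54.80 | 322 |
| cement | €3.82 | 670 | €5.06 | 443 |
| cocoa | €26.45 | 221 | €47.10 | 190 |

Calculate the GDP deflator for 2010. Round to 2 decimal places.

175.82

Nominal GDP 2010 = 107.04·479 + 54.80·322 + 5.06·443 + 47.10·190 = 80108.34.
Real GDP 2010 (at 2006 prices) = 56.93·479 + 35.95·322 + 3.82·443 + 26.45·190 = 45563.13.
Deflator = Nominal/Real × 100 = 80108.34/45563.13 × 100 = 175.818.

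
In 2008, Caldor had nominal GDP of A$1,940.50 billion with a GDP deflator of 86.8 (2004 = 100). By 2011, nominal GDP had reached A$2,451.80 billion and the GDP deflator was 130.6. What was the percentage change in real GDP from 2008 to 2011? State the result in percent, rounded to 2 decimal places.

Deflate each year: 2008 → 1940.50/0.868 = 2235.60; 2011 → 2451.80/1.306 = 1877.34.
So real GDP changed by 1877.34/2235.60 − 1 = -0.1603, i.e. -16.03%.

-16.03%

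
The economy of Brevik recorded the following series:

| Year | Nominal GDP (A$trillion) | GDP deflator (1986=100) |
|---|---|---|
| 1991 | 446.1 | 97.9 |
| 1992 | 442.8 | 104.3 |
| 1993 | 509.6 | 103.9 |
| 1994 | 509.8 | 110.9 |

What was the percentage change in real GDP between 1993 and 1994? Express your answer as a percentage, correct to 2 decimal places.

-6.28%

Real GDP 1993 = 509.6/1.039 = 490.47.
Real GDP 1994 = 509.8/1.109 = 459.69.
Change = 459.69/490.47 − 1 = -0.0628.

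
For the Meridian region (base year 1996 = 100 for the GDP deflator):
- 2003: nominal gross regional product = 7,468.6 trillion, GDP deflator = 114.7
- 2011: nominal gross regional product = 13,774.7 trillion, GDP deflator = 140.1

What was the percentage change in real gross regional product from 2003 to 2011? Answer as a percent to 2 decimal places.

Real gross regional product 2003 = 7468.6 / 1.147 = 6511.42.
Real gross regional product 2011 = 13774.7 / 1.401 = 9832.05.
Real growth = 9832.05 / 6511.42 − 1 = 0.5100.

51.00%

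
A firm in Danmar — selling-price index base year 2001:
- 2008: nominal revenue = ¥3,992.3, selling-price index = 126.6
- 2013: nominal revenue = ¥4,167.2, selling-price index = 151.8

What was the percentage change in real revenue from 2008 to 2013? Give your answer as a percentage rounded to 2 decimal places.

-12.95%

Deflate each year: 2008 → 3992.3/1.266 = 3153.48; 2013 → 4167.2/1.518 = 2745.19.
So real revenue changed by 2745.19/3153.48 − 1 = -0.1295, i.e. -12.95%.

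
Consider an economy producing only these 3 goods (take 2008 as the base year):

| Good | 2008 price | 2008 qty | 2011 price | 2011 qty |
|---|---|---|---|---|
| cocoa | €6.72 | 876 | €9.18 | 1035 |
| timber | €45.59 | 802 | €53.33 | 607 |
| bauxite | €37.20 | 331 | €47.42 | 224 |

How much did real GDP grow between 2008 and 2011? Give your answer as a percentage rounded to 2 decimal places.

Real GDP 2008 = Nominal GDP 2008 = 6.72·876 + 45.59·802 + 37.20·331 = 54763.10.
Real GDP 2011 (at 2008 prices) = 6.72·1035 + 45.59·607 + 37.20·224 = 42961.13.
Real growth = 42961.13/54763.10 − 1 = -0.2155.

-21.55%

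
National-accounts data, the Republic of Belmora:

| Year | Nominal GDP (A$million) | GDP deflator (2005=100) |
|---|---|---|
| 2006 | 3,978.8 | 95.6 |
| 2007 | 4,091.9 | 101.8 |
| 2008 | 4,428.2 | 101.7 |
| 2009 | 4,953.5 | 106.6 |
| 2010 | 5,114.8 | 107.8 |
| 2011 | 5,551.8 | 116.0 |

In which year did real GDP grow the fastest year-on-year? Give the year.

2008

2007: real = 4091.9/1.018 = 4019.55; growth vs 2006 (4161.92) = -3.42%.
2008: real = 4428.2/1.017 = 4354.18; growth vs 2007 (4019.55) = 8.33%.
2009: real = 4953.5/1.066 = 4646.81; growth vs 2008 (4354.18) = 6.72%.
2010: real = 5114.8/1.078 = 4744.71; growth vs 2009 (4646.81) = 2.11%.
2011: real = 5551.8/1.160 = 4786.03; growth vs 2010 (4744.71) = 0.87%.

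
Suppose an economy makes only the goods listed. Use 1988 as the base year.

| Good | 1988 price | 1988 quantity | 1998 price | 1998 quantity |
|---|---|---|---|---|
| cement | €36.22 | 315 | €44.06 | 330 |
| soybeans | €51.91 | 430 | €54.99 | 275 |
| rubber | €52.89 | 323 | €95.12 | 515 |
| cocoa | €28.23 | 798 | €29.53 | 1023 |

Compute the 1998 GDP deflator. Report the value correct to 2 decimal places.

Nominal GDP 1998 = 44.06·330 + 54.99·275 + 95.12·515 + 29.53·1023 = 108858.04.
Real GDP 1998 (at 1988 prices) = 36.22·330 + 51.91·275 + 52.89·515 + 28.23·1023 = 82345.49.
Deflator = Nominal/Real × 100 = 108858.04/82345.49 × 100 = 132.197.

132.20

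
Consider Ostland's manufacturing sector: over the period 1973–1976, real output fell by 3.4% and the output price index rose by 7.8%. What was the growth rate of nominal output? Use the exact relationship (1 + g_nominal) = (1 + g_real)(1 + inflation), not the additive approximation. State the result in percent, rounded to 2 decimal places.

(1 + g_nom) = (1 + g_real)(1 + π) = 0.9660 × 1.0780 = 1.04135.

4.13%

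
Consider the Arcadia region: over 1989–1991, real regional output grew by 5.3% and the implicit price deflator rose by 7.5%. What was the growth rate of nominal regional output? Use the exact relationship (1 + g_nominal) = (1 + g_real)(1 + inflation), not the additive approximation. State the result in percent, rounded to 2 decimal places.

(1 + g_nom) = (1 + g_real)(1 + π) = 1.0530 × 1.0750 = 1.13198.

13.20%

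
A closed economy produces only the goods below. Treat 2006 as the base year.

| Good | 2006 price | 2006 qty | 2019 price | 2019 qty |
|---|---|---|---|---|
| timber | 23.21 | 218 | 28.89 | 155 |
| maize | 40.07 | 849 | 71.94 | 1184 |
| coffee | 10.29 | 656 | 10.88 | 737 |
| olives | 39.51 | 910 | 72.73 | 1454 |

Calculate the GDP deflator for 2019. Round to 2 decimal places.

Nominal GDP 2019 = 28.89·155 + 71.94·1184 + 10.88·737 + 72.73·1454 = 203422.89.
Real GDP 2019 (at 2006 prices) = 23.21·155 + 40.07·1184 + 10.29·737 + 39.51·1454 = 116071.70.
Deflator = Nominal/Real × 100 = 203422.89/116071.70 × 100 = 175.256.

175.26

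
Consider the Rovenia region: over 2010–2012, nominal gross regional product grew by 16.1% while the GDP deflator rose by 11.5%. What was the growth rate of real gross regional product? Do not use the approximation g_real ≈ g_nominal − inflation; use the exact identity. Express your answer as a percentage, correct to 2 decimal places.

4.13%

(1 + g_nom) = (1 + g_real)(1 + π), so g_real = 1.1610 / 1.1150 − 1 = 0.04126.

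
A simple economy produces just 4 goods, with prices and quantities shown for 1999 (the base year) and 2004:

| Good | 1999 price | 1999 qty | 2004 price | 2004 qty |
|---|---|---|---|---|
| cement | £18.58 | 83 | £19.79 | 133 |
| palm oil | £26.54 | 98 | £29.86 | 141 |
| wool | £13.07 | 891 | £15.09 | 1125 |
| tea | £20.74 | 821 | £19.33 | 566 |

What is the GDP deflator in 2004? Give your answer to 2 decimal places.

106.44

Nominal GDP 2004 = 19.79·133 + 29.86·141 + 15.09·1125 + 19.33·566 = 34759.36.
Real GDP 2004 (at 1999 prices) = 18.58·133 + 26.54·141 + 13.07·1125 + 20.74·566 = 32655.87.
Deflator = Nominal/Real × 100 = 34759.36/32655.87 × 100 = 106.441.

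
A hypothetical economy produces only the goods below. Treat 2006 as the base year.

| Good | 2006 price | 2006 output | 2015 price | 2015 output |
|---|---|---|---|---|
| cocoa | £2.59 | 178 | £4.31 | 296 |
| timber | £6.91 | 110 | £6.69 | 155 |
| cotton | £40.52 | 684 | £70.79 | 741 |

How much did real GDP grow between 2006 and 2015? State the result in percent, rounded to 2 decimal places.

10.11%

Real GDP 2006 = Nominal GDP 2006 = 2.59·178 + 6.91·110 + 40.52·684 = 28936.80.
Real GDP 2015 (at 2006 prices) = 2.59·296 + 6.91·155 + 40.52·741 = 31863.01.
Real growth = 31863.01/28936.80 − 1 = 0.1011.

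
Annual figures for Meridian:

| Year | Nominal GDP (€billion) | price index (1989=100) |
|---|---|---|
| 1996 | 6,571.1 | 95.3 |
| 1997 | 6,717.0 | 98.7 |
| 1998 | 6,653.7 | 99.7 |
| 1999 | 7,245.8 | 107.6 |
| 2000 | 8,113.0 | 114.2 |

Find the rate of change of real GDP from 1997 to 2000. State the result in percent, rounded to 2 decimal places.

Real GDP 1997 = 6717.0/0.987 = 6805.47.
Real GDP 2000 = 8113.0/1.142 = 7104.20.
Change = 7104.20/6805.47 − 1 = 0.0439.

4.39%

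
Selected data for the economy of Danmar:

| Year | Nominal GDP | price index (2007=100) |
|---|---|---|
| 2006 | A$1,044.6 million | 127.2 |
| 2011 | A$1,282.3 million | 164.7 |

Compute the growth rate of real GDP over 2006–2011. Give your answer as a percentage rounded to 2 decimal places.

Real GDP 2006 = 1044.6 / 1.272 = 821.23.
Real GDP 2011 = 1282.3 / 1.647 = 778.57.
Real growth = 778.57 / 821.23 − 1 = -0.0519.

-5.19%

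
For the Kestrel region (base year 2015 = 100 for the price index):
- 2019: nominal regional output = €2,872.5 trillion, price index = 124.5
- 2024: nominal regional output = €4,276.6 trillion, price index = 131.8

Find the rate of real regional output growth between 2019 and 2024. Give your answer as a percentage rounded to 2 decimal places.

40.63%

Deflate each year: 2019 → 2872.5/1.245 = 2307.23; 2024 → 4276.6/1.318 = 3244.76.
So real regional output changed by 3244.76/2307.23 − 1 = 0.4063, i.e. 40.63%.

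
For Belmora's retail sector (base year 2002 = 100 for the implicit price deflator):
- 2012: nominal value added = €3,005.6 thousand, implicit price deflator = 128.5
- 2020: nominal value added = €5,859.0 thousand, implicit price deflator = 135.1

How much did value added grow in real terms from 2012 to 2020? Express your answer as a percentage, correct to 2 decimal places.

Real value added 2012 = 3005.6 / 1.285 = 2338.99.
Real value added 2020 = 5859.0 / 1.351 = 4336.79.
Real growth = 4336.79 / 2338.99 − 1 = 0.8541.

85.41%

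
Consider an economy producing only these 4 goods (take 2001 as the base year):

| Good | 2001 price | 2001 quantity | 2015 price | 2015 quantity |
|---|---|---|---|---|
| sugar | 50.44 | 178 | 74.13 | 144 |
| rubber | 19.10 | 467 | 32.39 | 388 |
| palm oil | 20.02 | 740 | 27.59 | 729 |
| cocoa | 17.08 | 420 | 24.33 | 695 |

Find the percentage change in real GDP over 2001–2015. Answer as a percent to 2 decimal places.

Real GDP 2001 = Nominal GDP 2001 = 50.44·178 + 19.10·467 + 20.02·740 + 17.08·420 = 39886.42.
Real GDP 2015 (at 2001 prices) = 50.44·144 + 19.10·388 + 20.02·729 + 17.08·695 = 41139.34.
Real growth = 41139.34/39886.42 − 1 = 0.0314.

3.14%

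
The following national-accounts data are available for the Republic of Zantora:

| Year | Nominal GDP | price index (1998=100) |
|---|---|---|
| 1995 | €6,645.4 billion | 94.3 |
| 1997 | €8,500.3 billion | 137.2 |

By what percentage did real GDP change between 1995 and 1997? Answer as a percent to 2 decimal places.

-12.08%

Real GDP 1995 = 6645.4 / 0.943 = 7047.08.
Real GDP 1997 = 8500.3 / 1.372 = 6195.55.
Real growth = 6195.55 / 7047.08 − 1 = -0.1208.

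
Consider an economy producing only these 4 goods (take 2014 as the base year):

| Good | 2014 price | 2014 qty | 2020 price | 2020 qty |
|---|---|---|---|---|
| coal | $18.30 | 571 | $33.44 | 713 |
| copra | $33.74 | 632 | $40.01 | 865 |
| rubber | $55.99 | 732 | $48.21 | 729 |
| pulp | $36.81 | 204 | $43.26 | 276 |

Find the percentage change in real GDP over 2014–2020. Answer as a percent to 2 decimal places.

16.12%

Real GDP 2014 = Nominal GDP 2014 = 18.30·571 + 33.74·632 + 55.99·732 + 36.81·204 = 80266.90.
Real GDP 2020 (at 2014 prices) = 18.30·713 + 33.74·865 + 55.99·729 + 36.81·276 = 93209.27.
Real growth = 93209.27/80266.90 − 1 = 0.1612.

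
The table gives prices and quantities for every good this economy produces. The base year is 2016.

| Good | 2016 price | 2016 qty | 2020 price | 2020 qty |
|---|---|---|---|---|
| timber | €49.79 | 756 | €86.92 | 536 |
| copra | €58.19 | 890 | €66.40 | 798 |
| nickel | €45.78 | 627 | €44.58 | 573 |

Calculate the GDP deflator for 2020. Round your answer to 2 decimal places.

125.93

Nominal GDP 2020 = 86.92·536 + 66.40·798 + 44.58·573 = 125120.66.
Real GDP 2020 (at 2016 prices) = 49.79·536 + 58.19·798 + 45.78·573 = 99355.00.
Deflator = Nominal/Real × 100 = 125120.66/99355.00 × 100 = 125.933.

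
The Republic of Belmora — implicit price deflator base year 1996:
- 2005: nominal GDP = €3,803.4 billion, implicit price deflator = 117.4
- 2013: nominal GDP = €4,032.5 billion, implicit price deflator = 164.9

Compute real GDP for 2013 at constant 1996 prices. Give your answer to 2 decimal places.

Real GDP = Nominal / (implicit price deflator/100) = 4032.5 / 1.649 = 2445.42.

€2,445.42 billion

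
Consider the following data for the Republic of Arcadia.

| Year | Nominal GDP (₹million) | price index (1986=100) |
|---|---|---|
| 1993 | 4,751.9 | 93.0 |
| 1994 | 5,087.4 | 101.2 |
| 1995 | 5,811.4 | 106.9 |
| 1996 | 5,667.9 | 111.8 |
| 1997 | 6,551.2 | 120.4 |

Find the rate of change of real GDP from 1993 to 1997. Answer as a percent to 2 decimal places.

6.49%

Real GDP 1993 = 4751.9/0.930 = 5109.57.
Real GDP 1997 = 6551.2/1.204 = 5441.20.
Change = 5441.20/5109.57 − 1 = 0.0649.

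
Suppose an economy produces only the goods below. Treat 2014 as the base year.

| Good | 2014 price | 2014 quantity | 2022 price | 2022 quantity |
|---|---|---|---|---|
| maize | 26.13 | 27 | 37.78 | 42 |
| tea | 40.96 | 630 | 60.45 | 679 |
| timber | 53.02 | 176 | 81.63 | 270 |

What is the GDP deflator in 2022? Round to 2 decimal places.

Nominal GDP 2022 = 37.78·42 + 60.45·679 + 81.63·270 = 64672.41.
Real GDP 2022 (at 2014 prices) = 26.13·42 + 40.96·679 + 53.02·270 = 43224.70.
Deflator = Nominal/Real × 100 = 64672.41/43224.70 × 100 = 149.619.

149.62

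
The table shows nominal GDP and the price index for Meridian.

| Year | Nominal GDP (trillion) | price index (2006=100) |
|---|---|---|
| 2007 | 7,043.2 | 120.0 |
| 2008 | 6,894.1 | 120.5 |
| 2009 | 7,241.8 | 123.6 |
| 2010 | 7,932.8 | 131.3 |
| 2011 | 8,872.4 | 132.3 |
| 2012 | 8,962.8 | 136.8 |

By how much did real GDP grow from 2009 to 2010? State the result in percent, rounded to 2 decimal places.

3.12%

Real GDP 2009 = 7241.8/1.236 = 5859.06.
Real GDP 2010 = 7932.8/1.313 = 6041.74.
Change = 6041.74/5859.06 − 1 = 0.0312.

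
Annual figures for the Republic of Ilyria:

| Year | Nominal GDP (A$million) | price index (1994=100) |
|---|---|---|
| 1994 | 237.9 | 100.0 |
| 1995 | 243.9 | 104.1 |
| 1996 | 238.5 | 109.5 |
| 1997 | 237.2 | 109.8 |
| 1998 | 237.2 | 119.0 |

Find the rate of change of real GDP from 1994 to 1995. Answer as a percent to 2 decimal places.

-1.52%

Real GDP 1994 = 237.9/1.000 = 237.90.
Real GDP 1995 = 243.9/1.041 = 234.29.
Change = 234.29/237.90 − 1 = -0.0152.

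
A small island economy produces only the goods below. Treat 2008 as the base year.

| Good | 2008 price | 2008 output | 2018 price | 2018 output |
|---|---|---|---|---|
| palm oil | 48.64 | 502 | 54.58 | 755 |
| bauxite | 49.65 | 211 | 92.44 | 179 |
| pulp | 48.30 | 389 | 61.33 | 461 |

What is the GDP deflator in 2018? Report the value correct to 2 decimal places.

Nominal GDP 2018 = 54.58·755 + 92.44·179 + 61.33·461 = 86027.79.
Real GDP 2018 (at 2008 prices) = 48.64·755 + 49.65·179 + 48.30·461 = 67876.85.
Deflator = Nominal/Real × 100 = 86027.79/67876.85 × 100 = 126.741.

126.74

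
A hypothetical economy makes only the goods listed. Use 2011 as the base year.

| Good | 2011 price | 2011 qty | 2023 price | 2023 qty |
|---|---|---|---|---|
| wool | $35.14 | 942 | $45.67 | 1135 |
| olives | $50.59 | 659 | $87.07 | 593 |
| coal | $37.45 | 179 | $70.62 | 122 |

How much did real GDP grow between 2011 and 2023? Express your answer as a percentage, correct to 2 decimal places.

1.79%

Real GDP 2011 = Nominal GDP 2011 = 35.14·942 + 50.59·659 + 37.45·179 = 73144.24.
Real GDP 2023 (at 2011 prices) = 35.14·1135 + 50.59·593 + 37.45·122 = 74452.67.
Real growth = 74452.67/73144.24 − 1 = 0.0179.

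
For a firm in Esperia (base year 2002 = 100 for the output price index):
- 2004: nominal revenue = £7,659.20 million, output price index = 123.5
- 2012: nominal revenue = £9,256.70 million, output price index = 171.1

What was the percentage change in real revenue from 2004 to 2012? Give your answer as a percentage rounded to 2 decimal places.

Deflate each year: 2004 → 7659.20/1.235 = 6201.78; 2012 → 9256.70/1.711 = 5410.11.
So real revenue changed by 5410.11/6201.78 − 1 = -0.1277, i.e. -12.77%.

-12.77%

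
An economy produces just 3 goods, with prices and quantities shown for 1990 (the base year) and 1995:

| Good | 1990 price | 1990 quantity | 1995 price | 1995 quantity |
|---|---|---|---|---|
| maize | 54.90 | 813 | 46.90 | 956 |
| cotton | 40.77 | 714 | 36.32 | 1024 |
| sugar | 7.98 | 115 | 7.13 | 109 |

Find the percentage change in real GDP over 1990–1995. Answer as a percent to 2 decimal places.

27.38%

Real GDP 1990 = Nominal GDP 1990 = 54.90·813 + 40.77·714 + 7.98·115 = 74661.18.
Real GDP 1995 (at 1990 prices) = 54.90·956 + 40.77·1024 + 7.98·109 = 95102.70.
Real growth = 95102.70/74661.18 − 1 = 0.2738.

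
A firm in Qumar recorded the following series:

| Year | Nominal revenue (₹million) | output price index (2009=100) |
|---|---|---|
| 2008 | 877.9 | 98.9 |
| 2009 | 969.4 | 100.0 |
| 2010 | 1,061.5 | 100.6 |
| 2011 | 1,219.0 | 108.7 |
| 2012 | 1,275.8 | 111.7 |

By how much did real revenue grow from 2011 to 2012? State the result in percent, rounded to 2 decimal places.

1.85%

Real revenue 2011 = 1219.0/1.087 = 1121.44.
Real revenue 2012 = 1275.8/1.117 = 1142.17.
Change = 1142.17/1121.44 − 1 = 0.0185.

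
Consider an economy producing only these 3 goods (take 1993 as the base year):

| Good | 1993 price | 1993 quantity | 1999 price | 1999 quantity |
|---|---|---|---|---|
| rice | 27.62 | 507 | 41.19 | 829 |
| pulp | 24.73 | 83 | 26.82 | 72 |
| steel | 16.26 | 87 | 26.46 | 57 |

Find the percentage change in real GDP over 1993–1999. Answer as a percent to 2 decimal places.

Real GDP 1993 = Nominal GDP 1993 = 27.62·507 + 24.73·83 + 16.26·87 = 17470.55.
Real GDP 1999 (at 1993 prices) = 27.62·829 + 24.73·72 + 16.26·57 = 25604.36.
Real growth = 25604.36/17470.55 − 1 = 0.4656.

46.56%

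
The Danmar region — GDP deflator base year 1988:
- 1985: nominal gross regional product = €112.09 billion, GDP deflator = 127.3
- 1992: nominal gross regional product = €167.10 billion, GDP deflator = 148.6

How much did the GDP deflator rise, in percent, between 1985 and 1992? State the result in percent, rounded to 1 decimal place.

Price-level change = 148.6 / 127.3 − 1 = 0.1673.

16.7%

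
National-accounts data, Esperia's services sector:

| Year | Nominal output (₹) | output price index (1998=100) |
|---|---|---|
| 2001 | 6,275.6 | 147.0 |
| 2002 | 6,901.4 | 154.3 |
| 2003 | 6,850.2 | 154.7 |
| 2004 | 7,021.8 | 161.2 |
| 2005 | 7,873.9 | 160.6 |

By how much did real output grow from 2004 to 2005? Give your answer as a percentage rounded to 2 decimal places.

12.55%

Real output 2004 = 7021.8/1.612 = 4355.96.
Real output 2005 = 7873.9/1.606 = 4902.80.
Change = 4902.80/4355.96 − 1 = 0.1255.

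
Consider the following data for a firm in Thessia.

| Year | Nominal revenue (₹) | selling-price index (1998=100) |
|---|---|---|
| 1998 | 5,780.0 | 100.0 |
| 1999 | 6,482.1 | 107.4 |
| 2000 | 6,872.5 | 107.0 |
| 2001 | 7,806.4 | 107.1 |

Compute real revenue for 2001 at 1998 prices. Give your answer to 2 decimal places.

₹7,288.89

Real revenue 2001 = 7806.4 / 1.071 = 7288.89.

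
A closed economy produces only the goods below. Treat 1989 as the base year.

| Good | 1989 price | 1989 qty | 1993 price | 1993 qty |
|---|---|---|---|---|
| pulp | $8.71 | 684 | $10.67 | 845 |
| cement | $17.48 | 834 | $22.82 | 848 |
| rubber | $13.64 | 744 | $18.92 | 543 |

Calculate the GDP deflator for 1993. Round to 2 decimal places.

Nominal GDP 1993 = 10.67·845 + 22.82·848 + 18.92·543 = 38641.07.
Real GDP 1993 (at 1989 prices) = 8.71·845 + 17.48·848 + 13.64·543 = 29589.51.
Deflator = Nominal/Real × 100 = 38641.07/29589.51 × 100 = 130.590.

130.59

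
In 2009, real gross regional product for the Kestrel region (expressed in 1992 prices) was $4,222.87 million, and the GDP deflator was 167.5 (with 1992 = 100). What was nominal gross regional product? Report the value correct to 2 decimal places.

$7,073.31 million

Nominal gross regional product = Real × (GDP deflator/100) = 4222.87 × 1.675 = 7073.31.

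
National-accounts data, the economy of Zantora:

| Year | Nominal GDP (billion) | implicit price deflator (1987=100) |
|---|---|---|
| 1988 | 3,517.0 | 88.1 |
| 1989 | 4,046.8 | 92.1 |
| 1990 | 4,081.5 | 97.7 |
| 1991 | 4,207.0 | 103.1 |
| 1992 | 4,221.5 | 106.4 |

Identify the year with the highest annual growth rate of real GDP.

1989

1989: real = 4046.8/0.921 = 4393.92; growth vs 1988 (3992.05) = 10.07%.
1990: real = 4081.5/0.977 = 4177.58; growth vs 1989 (4393.92) = -4.92%.
1991: real = 4207.0/1.031 = 4080.50; growth vs 1990 (4177.58) = -2.32%.
1992: real = 4221.5/1.064 = 3967.58; growth vs 1991 (4080.50) = -2.77%.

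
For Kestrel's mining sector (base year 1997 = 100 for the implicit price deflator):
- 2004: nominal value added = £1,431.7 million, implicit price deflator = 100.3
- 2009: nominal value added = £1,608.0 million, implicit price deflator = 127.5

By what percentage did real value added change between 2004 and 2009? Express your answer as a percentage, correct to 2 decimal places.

Deflate each year: 2004 → 1431.7/1.003 = 1427.42; 2009 → 1608.0/1.275 = 1261.18.
So real value added changed by 1261.18/1427.42 − 1 = -0.1165, i.e. -11.65%.

-11.65%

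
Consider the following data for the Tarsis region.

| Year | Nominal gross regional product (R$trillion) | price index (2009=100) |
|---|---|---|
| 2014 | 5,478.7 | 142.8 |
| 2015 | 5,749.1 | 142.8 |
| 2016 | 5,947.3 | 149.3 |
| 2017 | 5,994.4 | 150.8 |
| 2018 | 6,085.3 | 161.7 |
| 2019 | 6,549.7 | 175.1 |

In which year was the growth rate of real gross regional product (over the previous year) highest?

2015

2015: real = 5749.1/1.428 = 4025.98; growth vs 2014 (3836.62) = 4.94%.
2016: real = 5947.3/1.493 = 3983.46; growth vs 2015 (4025.98) = -1.06%.
2017: real = 5994.4/1.508 = 3975.07; growth vs 2016 (3983.46) = -0.21%.
2018: real = 6085.3/1.617 = 3763.33; growth vs 2017 (3975.07) = -5.33%.
2019: real = 6549.7/1.751 = 3740.55; growth vs 2018 (3763.33) = -0.61%.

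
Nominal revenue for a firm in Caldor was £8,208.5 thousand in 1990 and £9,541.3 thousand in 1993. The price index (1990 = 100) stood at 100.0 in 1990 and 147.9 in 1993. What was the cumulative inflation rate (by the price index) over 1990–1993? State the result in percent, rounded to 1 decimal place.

Price-level change = 147.9 / 100.0 − 1 = 0.4790.

47.9%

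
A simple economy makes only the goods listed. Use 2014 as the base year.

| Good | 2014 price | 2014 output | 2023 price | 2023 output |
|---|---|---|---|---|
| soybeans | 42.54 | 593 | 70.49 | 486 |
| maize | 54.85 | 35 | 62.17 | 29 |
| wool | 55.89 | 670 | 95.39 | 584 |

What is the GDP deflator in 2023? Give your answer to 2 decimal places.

167.14

Nominal GDP 2023 = 70.49·486 + 62.17·29 + 95.39·584 = 91768.83.
Real GDP 2023 (at 2014 prices) = 42.54·486 + 54.85·29 + 55.89·584 = 54904.85.
Deflator = Nominal/Real × 100 = 91768.83/54904.85 × 100 = 167.142.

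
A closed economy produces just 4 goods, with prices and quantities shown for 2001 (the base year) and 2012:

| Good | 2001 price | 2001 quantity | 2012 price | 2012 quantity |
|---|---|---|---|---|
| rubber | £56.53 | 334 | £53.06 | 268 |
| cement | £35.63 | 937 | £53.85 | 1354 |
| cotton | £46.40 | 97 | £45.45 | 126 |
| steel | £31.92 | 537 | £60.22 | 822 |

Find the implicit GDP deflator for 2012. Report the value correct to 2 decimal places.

149.10

Nominal GDP 2012 = 53.06·268 + 53.85·1354 + 45.45·126 + 60.22·822 = 142360.52.
Real GDP 2012 (at 2001 prices) = 56.53·268 + 35.63·1354 + 46.40·126 + 31.92·822 = 95477.70.
Deflator = Nominal/Real × 100 = 142360.52/95477.70 × 100 = 149.103.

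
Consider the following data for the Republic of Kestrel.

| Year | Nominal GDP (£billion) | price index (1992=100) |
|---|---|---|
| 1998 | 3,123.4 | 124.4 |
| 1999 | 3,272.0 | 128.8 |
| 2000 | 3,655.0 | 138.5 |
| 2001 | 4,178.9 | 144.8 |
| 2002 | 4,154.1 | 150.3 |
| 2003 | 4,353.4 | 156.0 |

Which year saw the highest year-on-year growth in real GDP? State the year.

2001

1999: real = 3272.0/1.288 = 2540.37; growth vs 1998 (2510.77) = 1.18%.
2000: real = 3655.0/1.385 = 2638.99; growth vs 1999 (2540.37) = 3.88%.
2001: real = 4178.9/1.448 = 2885.98; growth vs 2000 (2638.99) = 9.36%.
2002: real = 4154.1/1.503 = 2763.87; growth vs 2001 (2885.98) = -4.23%.
2003: real = 4353.4/1.560 = 2790.64; growth vs 2002 (2763.87) = 0.97%.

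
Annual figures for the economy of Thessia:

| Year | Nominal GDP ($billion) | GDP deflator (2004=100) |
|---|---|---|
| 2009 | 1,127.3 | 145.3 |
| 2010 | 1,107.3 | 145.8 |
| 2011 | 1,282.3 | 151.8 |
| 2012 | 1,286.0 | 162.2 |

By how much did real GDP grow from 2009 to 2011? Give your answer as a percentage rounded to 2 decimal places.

8.88%

Real GDP 2009 = 1127.3/1.453 = 775.84.
Real GDP 2011 = 1282.3/1.518 = 844.73.
Change = 844.73/775.84 − 1 = 0.0888.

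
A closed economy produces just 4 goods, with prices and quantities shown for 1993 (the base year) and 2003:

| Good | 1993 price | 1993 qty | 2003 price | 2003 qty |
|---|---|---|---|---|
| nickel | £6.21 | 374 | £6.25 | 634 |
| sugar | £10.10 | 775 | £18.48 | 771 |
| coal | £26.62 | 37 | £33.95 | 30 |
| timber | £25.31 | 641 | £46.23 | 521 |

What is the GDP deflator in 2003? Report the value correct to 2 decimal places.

168.48

Nominal GDP 2003 = 6.25·634 + 18.48·771 + 33.95·30 + 46.23·521 = 43314.91.
Real GDP 2003 (at 1993 prices) = 6.21·634 + 10.10·771 + 26.62·30 + 25.31·521 = 25709.35.
Deflator = Nominal/Real × 100 = 43314.91/25709.35 × 100 = 168.479.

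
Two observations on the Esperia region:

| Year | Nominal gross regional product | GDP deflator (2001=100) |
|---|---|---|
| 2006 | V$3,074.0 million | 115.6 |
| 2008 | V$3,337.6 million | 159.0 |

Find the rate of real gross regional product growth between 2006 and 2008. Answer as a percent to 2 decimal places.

-21.06%

Deflate each year: 2006 → 3074.0/1.156 = 2659.17; 2008 → 3337.6/1.590 = 2099.12.
So real gross regional product changed by 2099.12/2659.17 − 1 = -0.2106, i.e. -21.06%.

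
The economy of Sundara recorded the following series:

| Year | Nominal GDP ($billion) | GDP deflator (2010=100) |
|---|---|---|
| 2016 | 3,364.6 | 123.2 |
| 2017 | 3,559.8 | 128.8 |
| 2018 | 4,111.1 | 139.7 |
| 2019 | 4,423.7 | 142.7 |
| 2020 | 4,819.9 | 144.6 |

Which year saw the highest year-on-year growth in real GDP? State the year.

2020

2017: real = 3559.8/1.288 = 2763.82; growth vs 2016 (2731.01) = 1.20%.
2018: real = 4111.1/1.397 = 2942.81; growth vs 2017 (2763.82) = 6.48%.
2019: real = 4423.7/1.427 = 3100.00; growth vs 2018 (2942.81) = 5.34%.
2020: real = 4819.9/1.446 = 3333.26; growth vs 2019 (3100.00) = 7.52%.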